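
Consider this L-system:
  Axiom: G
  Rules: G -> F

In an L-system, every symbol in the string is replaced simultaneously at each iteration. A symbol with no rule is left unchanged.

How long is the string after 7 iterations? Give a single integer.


Step 0: length = 1
Step 1: length = 1
Step 2: length = 1
Step 3: length = 1
Step 4: length = 1
Step 5: length = 1
Step 6: length = 1
Step 7: length = 1

Answer: 1


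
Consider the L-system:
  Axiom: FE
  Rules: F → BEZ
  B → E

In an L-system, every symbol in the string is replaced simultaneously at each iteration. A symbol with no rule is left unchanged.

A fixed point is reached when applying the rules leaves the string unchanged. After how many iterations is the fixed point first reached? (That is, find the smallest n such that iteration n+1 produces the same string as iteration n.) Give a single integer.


Answer: 2

Derivation:
Step 0: FE
Step 1: BEZE
Step 2: EEZE
Step 3: EEZE  (unchanged — fixed point at step 2)


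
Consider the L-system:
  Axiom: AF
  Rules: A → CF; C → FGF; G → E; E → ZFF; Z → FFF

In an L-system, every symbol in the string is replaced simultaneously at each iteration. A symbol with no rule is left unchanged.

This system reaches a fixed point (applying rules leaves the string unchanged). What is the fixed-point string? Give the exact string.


Answer: FFFFFFFFF

Derivation:
Step 0: AF
Step 1: CFF
Step 2: FGFFF
Step 3: FEFFF
Step 4: FZFFFFF
Step 5: FFFFFFFFF
Step 6: FFFFFFFFF  (unchanged — fixed point at step 5)


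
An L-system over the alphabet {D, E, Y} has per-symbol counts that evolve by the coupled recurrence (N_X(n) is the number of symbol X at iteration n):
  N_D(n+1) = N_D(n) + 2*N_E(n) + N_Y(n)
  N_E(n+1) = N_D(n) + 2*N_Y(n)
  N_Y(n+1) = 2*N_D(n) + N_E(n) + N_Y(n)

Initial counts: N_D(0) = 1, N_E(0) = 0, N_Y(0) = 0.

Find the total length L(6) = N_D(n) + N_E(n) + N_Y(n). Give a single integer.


Answer: 2820

Derivation:
Step 0: N_D=1, N_E=0, N_Y=0, L=1
Step 1: N_D=1, N_E=1, N_Y=2, L=4
Step 2: N_D=5, N_E=5, N_Y=5, L=15
Step 3: N_D=20, N_E=15, N_Y=20, L=55
Step 4: N_D=70, N_E=60, N_Y=75, L=205
Step 5: N_D=265, N_E=220, N_Y=275, L=760
Step 6: N_D=980, N_E=815, N_Y=1025, L=2820


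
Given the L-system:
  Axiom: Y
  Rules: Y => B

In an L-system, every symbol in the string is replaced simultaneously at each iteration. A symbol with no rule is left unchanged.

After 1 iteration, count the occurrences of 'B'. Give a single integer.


Answer: 1

Derivation:
Step 0: Y  (0 'B')
Step 1: B  (1 'B')


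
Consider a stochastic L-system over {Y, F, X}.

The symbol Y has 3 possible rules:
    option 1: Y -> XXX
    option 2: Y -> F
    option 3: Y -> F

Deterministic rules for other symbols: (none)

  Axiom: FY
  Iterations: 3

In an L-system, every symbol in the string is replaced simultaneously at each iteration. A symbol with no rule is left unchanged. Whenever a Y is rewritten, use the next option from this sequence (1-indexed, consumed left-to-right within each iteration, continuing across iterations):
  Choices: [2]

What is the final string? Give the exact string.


Step 0: FY
Step 1: FF  (used choices [2])
Step 2: FF  (used choices [])
Step 3: FF  (used choices [])

Answer: FF


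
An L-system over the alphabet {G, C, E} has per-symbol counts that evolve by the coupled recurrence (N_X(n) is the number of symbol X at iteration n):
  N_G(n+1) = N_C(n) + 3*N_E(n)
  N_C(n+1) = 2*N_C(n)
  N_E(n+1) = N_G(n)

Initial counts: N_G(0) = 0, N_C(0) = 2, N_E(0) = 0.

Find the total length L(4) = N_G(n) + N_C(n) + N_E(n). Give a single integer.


Answer: 74

Derivation:
Step 0: N_G=0, N_C=2, N_E=0, L=2
Step 1: N_G=2, N_C=4, N_E=0, L=6
Step 2: N_G=4, N_C=8, N_E=2, L=14
Step 3: N_G=14, N_C=16, N_E=4, L=34
Step 4: N_G=28, N_C=32, N_E=14, L=74


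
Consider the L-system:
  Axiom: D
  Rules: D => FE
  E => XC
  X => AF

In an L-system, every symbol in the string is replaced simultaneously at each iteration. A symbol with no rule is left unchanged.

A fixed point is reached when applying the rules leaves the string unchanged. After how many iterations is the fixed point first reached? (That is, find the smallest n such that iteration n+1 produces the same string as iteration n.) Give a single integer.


Step 0: D
Step 1: FE
Step 2: FXC
Step 3: FAFC
Step 4: FAFC  (unchanged — fixed point at step 3)

Answer: 3


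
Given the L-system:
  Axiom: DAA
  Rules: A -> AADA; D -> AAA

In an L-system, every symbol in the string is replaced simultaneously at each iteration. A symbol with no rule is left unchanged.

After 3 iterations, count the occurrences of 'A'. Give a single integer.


Answer: 126

Derivation:
Step 0: DAA  (2 'A')
Step 1: AAAAADAAADA  (9 'A')
Step 2: AADAAADAAADAAADAAADAAAAAADAAADAAADAAAAAADA  (33 'A')
Step 3: AADAAADAAAAAADAAADAAADAAAAAADAAADAAADAAAAAADAAADAAADAAAAAADAAADAAADAAAAAADAAADAAADAAADAAADAAADAAAAAADAAADAAADAAAAAADAAADAAADAAAAAADAAADAAADAAADAAADAAADAAAAAADA  (126 'A')


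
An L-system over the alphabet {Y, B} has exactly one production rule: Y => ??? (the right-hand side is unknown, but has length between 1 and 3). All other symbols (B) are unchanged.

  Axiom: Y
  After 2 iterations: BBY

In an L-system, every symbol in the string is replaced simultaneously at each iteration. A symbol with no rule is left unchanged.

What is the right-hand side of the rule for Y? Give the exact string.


Answer: BY

Derivation:
Trying Y => BY:
  Step 0: Y
  Step 1: BY
  Step 2: BBY
Matches the given result.


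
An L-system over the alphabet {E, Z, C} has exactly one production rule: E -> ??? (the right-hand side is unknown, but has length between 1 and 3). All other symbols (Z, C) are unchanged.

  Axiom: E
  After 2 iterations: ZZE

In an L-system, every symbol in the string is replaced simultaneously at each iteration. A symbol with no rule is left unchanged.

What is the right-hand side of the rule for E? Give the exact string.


Answer: ZE

Derivation:
Trying E -> ZE:
  Step 0: E
  Step 1: ZE
  Step 2: ZZE
Matches the given result.


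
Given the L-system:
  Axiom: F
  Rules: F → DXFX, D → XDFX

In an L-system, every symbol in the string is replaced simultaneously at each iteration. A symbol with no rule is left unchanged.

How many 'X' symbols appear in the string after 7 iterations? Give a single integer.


Answer: 254

Derivation:
Step 0: F  (0 'X')
Step 1: DXFX  (2 'X')
Step 2: XDFXXDXFXX  (6 'X')
Step 3: XXDFXDXFXXXXDFXXDXFXXX  (14 'X')
Step 4: XXXDFXDXFXXXDFXXDXFXXXXXXDFXDXFXXXXDFXXDXFXXXX  (30 'X')
Step 5: XXXXDFXDXFXXXDFXXDXFXXXXXDFXDXFXXXXDFXXDXFXXXXXXXXDFXDXFXXXDFXXDXFXXXXXXDFXDXFXXXXDFXXDXFXXXXX  (62 'X')
Step 6: XXXXXDFXDXFXXXDFXXDXFXXXXXDFXDXFXXXXDFXXDXFXXXXXXXDFXDXFXXXDFXXDXFXXXXXXDFXDXFXXXXDFXXDXFXXXXXXXXXXDFXDXFXXXDFXXDXFXXXXXDFXDXFXXXXDFXXDXFXXXXXXXXDFXDXFXXXDFXXDXFXXXXXXDFXDXFXXXXDFXXDXFXXXXXX  (126 'X')
Step 7: XXXXXXDFXDXFXXXDFXXDXFXXXXXDFXDXFXXXXDFXXDXFXXXXXXXDFXDXFXXXDFXXDXFXXXXXXDFXDXFXXXXDFXXDXFXXXXXXXXXDFXDXFXXXDFXXDXFXXXXXDFXDXFXXXXDFXXDXFXXXXXXXXDFXDXFXXXDFXXDXFXXXXXXDFXDXFXXXXDFXXDXFXXXXXXXXXXXXDFXDXFXXXDFXXDXFXXXXXDFXDXFXXXXDFXXDXFXXXXXXXDFXDXFXXXDFXXDXFXXXXXXDFXDXFXXXXDFXXDXFXXXXXXXXXXDFXDXFXXXDFXXDXFXXXXXDFXDXFXXXXDFXXDXFXXXXXXXXDFXDXFXXXDFXXDXFXXXXXXDFXDXFXXXXDFXXDXFXXXXXXX  (254 'X')


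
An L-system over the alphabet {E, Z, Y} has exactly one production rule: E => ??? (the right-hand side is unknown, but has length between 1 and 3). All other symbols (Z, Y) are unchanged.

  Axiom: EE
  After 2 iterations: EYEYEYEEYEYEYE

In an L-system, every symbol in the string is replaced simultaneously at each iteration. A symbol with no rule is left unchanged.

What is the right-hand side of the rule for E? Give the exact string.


Trying E => EYE:
  Step 0: EE
  Step 1: EYEEYE
  Step 2: EYEYEYEEYEYEYE
Matches the given result.

Answer: EYE


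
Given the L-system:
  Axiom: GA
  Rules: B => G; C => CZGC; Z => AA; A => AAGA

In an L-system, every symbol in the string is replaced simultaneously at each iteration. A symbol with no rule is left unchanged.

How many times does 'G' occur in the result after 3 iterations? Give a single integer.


Step 0: GA  (1 'G')
Step 1: GAAGA  (2 'G')
Step 2: GAAGAAAGAGAAGA  (5 'G')
Step 3: GAAGAAAGAGAAGAAAGAAAGAGAAGAGAAGAAAGAGAAGA  (14 'G')

Answer: 14


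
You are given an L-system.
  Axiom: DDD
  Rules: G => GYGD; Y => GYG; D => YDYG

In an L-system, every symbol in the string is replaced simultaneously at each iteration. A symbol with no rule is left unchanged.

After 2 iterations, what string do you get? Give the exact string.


Step 0: DDD
Step 1: YDYGYDYGYDYG
Step 2: GYGYDYGGYGGYGDGYGYDYGGYGGYGDGYGYDYGGYGGYGD

Answer: GYGYDYGGYGGYGDGYGYDYGGYGGYGDGYGYDYGGYGGYGD


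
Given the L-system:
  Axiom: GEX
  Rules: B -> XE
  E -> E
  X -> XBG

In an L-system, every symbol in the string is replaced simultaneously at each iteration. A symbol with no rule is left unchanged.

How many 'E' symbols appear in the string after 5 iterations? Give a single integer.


Step 0: GEX  (1 'E')
Step 1: GEXBG  (1 'E')
Step 2: GEXBGXEG  (2 'E')
Step 3: GEXBGXEGXBGEG  (3 'E')
Step 4: GEXBGXEGXBGEGXBGXEGEG  (5 'E')
Step 5: GEXBGXEGXBGEGXBGXEGEGXBGXEGXBGEGEG  (8 'E')

Answer: 8


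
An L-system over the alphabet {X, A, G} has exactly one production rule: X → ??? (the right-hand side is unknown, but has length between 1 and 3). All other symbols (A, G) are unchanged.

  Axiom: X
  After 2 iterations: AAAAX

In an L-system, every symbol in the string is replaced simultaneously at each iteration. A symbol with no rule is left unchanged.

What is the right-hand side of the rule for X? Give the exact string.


Trying X → AAX:
  Step 0: X
  Step 1: AAX
  Step 2: AAAAX
Matches the given result.

Answer: AAX


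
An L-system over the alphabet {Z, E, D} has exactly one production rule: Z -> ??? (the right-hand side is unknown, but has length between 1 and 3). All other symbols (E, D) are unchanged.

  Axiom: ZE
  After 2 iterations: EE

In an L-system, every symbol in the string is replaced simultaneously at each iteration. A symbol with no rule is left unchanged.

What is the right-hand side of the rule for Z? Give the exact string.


Trying Z -> E:
  Step 0: ZE
  Step 1: EE
  Step 2: EE
Matches the given result.

Answer: E


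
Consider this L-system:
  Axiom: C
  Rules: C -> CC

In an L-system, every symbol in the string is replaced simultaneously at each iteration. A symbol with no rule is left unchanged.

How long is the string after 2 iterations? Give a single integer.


Step 0: length = 1
Step 1: length = 2
Step 2: length = 4

Answer: 4


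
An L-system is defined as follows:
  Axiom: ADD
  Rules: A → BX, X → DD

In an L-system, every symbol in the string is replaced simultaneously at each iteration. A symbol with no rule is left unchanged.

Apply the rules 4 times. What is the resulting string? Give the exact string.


Step 0: ADD
Step 1: BXDD
Step 2: BDDDD
Step 3: BDDDD
Step 4: BDDDD

Answer: BDDDD


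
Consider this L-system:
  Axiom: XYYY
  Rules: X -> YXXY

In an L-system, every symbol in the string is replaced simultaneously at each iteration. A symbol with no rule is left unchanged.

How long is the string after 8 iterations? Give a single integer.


Step 0: length = 4
Step 1: length = 7
Step 2: length = 13
Step 3: length = 25
Step 4: length = 49
Step 5: length = 97
Step 6: length = 193
Step 7: length = 385
Step 8: length = 769

Answer: 769


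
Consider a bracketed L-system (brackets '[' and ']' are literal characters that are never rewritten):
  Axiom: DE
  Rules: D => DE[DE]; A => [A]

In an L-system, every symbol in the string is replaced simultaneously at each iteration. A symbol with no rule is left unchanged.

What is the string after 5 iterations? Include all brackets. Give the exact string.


Step 0: DE
Step 1: DE[DE]E
Step 2: DE[DE]E[DE[DE]E]E
Step 3: DE[DE]E[DE[DE]E]E[DE[DE]E[DE[DE]E]E]E
Step 4: DE[DE]E[DE[DE]E]E[DE[DE]E[DE[DE]E]E]E[DE[DE]E[DE[DE]E]E[DE[DE]E[DE[DE]E]E]E]E
Step 5: DE[DE]E[DE[DE]E]E[DE[DE]E[DE[DE]E]E]E[DE[DE]E[DE[DE]E]E[DE[DE]E[DE[DE]E]E]E]E[DE[DE]E[DE[DE]E]E[DE[DE]E[DE[DE]E]E]E[DE[DE]E[DE[DE]E]E[DE[DE]E[DE[DE]E]E]E]E]E

Answer: DE[DE]E[DE[DE]E]E[DE[DE]E[DE[DE]E]E]E[DE[DE]E[DE[DE]E]E[DE[DE]E[DE[DE]E]E]E]E[DE[DE]E[DE[DE]E]E[DE[DE]E[DE[DE]E]E]E[DE[DE]E[DE[DE]E]E[DE[DE]E[DE[DE]E]E]E]E]E


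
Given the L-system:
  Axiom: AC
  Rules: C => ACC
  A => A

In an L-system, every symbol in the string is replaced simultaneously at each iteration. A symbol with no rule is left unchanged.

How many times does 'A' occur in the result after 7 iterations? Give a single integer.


Step 0: AC  (1 'A')
Step 1: AACC  (2 'A')
Step 2: AAACCACC  (4 'A')
Step 3: AAAACCACCAACCACC  (8 'A')
Step 4: AAAAACCACCAACCACCAAACCACCAACCACC  (16 'A')
Step 5: AAAAAACCACCAACCACCAAACCACCAACCACCAAAACCACCAACCACCAAACCACCAACCACC  (32 'A')
Step 6: AAAAAAACCACCAACCACCAAACCACCAACCACCAAAACCACCAACCACCAAACCACCAACCACCAAAAACCACCAACCACCAAACCACCAACCACCAAAACCACCAACCACCAAACCACCAACCACC  (64 'A')
Step 7: AAAAAAAACCACCAACCACCAAACCACCAACCACCAAAACCACCAACCACCAAACCACCAACCACCAAAAACCACCAACCACCAAACCACCAACCACCAAAACCACCAACCACCAAACCACCAACCACCAAAAAACCACCAACCACCAAACCACCAACCACCAAAACCACCAACCACCAAACCACCAACCACCAAAAACCACCAACCACCAAACCACCAACCACCAAAACCACCAACCACCAAACCACCAACCACC  (128 'A')

Answer: 128


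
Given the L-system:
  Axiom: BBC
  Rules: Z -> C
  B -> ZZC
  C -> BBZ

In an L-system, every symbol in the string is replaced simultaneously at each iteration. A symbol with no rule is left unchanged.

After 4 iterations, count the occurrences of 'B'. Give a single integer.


Answer: 20

Derivation:
Step 0: BBC  (2 'B')
Step 1: ZZCZZCBBZ  (2 'B')
Step 2: CCBBZCCBBZZZCZZCC  (4 'B')
Step 3: BBZBBZZZCZZCCBBZBBZZZCZZCCCCBBZCCBBZBBZ  (14 'B')
Step 4: ZZCZZCCZZCZZCCCCBBZCCBBZBBZZZCZZCCZZCZZCCCCBBZCCBBZBBZBBZBBZZZCZZCCBBZBBZZZCZZCCZZCZZCC  (20 'B')


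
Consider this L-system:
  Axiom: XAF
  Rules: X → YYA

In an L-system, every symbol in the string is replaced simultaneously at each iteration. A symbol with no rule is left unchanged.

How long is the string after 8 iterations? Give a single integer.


Answer: 5

Derivation:
Step 0: length = 3
Step 1: length = 5
Step 2: length = 5
Step 3: length = 5
Step 4: length = 5
Step 5: length = 5
Step 6: length = 5
Step 7: length = 5
Step 8: length = 5


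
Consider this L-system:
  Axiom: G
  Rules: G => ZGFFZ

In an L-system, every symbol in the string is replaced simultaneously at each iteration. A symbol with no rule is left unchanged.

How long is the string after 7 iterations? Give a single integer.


Answer: 29

Derivation:
Step 0: length = 1
Step 1: length = 5
Step 2: length = 9
Step 3: length = 13
Step 4: length = 17
Step 5: length = 21
Step 6: length = 25
Step 7: length = 29


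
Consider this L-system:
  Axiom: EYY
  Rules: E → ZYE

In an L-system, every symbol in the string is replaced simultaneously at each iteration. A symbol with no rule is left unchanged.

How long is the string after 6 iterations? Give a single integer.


Step 0: length = 3
Step 1: length = 5
Step 2: length = 7
Step 3: length = 9
Step 4: length = 11
Step 5: length = 13
Step 6: length = 15

Answer: 15


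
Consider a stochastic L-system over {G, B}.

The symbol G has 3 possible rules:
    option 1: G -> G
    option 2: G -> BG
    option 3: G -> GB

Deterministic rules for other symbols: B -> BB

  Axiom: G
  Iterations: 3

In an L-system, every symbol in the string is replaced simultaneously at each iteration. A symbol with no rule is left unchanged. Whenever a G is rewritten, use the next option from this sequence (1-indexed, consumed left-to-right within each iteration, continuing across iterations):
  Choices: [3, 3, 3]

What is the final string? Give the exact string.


Step 0: G
Step 1: GB  (used choices [3])
Step 2: GBBB  (used choices [3])
Step 3: GBBBBBBB  (used choices [3])

Answer: GBBBBBBB


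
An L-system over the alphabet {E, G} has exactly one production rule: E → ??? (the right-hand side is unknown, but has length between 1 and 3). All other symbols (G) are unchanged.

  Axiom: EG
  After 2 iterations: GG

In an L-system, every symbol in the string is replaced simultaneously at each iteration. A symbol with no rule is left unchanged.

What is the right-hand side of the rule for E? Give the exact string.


Answer: G

Derivation:
Trying E → G:
  Step 0: EG
  Step 1: GG
  Step 2: GG
Matches the given result.


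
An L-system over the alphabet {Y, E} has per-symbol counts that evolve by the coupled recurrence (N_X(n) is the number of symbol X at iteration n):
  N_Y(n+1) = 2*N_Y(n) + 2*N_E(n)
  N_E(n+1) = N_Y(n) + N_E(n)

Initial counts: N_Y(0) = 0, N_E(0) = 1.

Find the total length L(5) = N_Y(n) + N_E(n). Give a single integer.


Answer: 243

Derivation:
Step 0: N_Y=0, N_E=1, L=1
Step 1: N_Y=2, N_E=1, L=3
Step 2: N_Y=6, N_E=3, L=9
Step 3: N_Y=18, N_E=9, L=27
Step 4: N_Y=54, N_E=27, L=81
Step 5: N_Y=162, N_E=81, L=243


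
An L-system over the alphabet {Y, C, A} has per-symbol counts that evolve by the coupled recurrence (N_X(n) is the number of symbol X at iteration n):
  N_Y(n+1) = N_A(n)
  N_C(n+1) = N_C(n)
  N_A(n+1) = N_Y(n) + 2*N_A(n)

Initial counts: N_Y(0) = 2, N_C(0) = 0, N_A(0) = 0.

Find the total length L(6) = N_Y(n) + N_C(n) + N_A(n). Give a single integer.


Step 0: N_Y=2, N_C=0, N_A=0, L=2
Step 1: N_Y=0, N_C=0, N_A=2, L=2
Step 2: N_Y=2, N_C=0, N_A=4, L=6
Step 3: N_Y=4, N_C=0, N_A=10, L=14
Step 4: N_Y=10, N_C=0, N_A=24, L=34
Step 5: N_Y=24, N_C=0, N_A=58, L=82
Step 6: N_Y=58, N_C=0, N_A=140, L=198

Answer: 198


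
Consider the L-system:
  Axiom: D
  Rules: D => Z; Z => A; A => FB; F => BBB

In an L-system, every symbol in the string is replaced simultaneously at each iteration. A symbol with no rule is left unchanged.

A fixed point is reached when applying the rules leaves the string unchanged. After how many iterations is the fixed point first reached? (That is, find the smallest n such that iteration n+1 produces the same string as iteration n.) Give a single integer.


Step 0: D
Step 1: Z
Step 2: A
Step 3: FB
Step 4: BBBB
Step 5: BBBB  (unchanged — fixed point at step 4)

Answer: 4


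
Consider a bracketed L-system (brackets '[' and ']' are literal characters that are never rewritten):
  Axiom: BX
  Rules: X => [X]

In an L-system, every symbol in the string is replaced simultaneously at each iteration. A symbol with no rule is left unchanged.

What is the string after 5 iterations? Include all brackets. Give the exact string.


Answer: B[[[[[X]]]]]

Derivation:
Step 0: BX
Step 1: B[X]
Step 2: B[[X]]
Step 3: B[[[X]]]
Step 4: B[[[[X]]]]
Step 5: B[[[[[X]]]]]


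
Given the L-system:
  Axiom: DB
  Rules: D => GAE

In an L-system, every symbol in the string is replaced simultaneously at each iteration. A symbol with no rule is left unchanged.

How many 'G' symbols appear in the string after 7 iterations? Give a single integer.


Answer: 1

Derivation:
Step 0: DB  (0 'G')
Step 1: GAEB  (1 'G')
Step 2: GAEB  (1 'G')
Step 3: GAEB  (1 'G')
Step 4: GAEB  (1 'G')
Step 5: GAEB  (1 'G')
Step 6: GAEB  (1 'G')
Step 7: GAEB  (1 'G')


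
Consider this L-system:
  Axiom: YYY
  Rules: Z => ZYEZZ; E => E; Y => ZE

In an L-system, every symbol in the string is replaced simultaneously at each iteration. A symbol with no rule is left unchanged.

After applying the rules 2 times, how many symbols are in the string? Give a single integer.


Answer: 18

Derivation:
Step 0: length = 3
Step 1: length = 6
Step 2: length = 18


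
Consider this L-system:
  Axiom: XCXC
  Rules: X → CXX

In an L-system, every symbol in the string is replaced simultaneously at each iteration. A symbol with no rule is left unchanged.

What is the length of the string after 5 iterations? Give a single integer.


Step 0: length = 4
Step 1: length = 8
Step 2: length = 16
Step 3: length = 32
Step 4: length = 64
Step 5: length = 128

Answer: 128


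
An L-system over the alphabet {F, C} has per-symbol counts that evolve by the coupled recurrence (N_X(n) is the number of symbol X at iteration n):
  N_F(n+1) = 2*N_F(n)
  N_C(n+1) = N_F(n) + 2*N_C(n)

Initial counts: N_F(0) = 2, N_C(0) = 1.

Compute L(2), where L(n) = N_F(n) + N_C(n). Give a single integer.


Answer: 20

Derivation:
Step 0: N_F=2, N_C=1, L=3
Step 1: N_F=4, N_C=4, L=8
Step 2: N_F=8, N_C=12, L=20


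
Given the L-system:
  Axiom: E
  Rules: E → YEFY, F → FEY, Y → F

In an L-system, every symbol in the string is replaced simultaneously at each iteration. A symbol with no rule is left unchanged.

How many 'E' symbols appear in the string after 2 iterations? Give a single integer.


Answer: 2

Derivation:
Step 0: E  (1 'E')
Step 1: YEFY  (1 'E')
Step 2: FYEFYFEYF  (2 'E')


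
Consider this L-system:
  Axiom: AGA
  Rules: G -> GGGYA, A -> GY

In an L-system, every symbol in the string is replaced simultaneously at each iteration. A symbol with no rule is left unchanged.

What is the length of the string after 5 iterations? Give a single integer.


Step 0: length = 3
Step 1: length = 9
Step 2: length = 30
Step 3: length = 99
Step 4: length = 327
Step 5: length = 1080

Answer: 1080


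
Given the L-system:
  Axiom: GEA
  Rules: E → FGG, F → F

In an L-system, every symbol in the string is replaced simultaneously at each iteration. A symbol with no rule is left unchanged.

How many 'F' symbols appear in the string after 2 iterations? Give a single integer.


Answer: 1

Derivation:
Step 0: GEA  (0 'F')
Step 1: GFGGA  (1 'F')
Step 2: GFGGA  (1 'F')


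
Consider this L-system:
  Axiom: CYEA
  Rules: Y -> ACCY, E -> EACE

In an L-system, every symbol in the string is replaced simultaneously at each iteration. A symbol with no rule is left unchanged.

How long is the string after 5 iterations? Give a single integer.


Step 0: length = 4
Step 1: length = 10
Step 2: length = 19
Step 3: length = 34
Step 4: length = 61
Step 5: length = 112

Answer: 112


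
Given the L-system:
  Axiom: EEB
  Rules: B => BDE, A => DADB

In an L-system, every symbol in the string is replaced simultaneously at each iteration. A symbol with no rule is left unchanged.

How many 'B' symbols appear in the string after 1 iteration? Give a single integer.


Step 0: EEB  (1 'B')
Step 1: EEBDE  (1 'B')

Answer: 1


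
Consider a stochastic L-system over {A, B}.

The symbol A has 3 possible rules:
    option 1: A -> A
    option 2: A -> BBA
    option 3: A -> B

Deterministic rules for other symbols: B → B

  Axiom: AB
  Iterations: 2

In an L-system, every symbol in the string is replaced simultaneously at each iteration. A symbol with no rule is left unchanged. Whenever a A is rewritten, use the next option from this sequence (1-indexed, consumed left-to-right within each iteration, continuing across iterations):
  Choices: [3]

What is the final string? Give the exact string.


Answer: BB

Derivation:
Step 0: AB
Step 1: BB  (used choices [3])
Step 2: BB  (used choices [])


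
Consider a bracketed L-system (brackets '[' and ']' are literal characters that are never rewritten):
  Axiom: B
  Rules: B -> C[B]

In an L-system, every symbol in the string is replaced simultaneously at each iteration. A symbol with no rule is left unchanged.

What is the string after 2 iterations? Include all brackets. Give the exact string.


Step 0: B
Step 1: C[B]
Step 2: C[C[B]]

Answer: C[C[B]]


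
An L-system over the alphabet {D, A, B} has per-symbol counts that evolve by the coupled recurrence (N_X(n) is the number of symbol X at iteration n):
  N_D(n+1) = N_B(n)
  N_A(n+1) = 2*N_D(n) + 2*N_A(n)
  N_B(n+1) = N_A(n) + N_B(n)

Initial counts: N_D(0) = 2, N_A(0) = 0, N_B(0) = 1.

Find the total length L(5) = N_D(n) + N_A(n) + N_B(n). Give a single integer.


Step 0: N_D=2, N_A=0, N_B=1, L=3
Step 1: N_D=1, N_A=4, N_B=1, L=6
Step 2: N_D=1, N_A=10, N_B=5, L=16
Step 3: N_D=5, N_A=22, N_B=15, L=42
Step 4: N_D=15, N_A=54, N_B=37, L=106
Step 5: N_D=37, N_A=138, N_B=91, L=266

Answer: 266


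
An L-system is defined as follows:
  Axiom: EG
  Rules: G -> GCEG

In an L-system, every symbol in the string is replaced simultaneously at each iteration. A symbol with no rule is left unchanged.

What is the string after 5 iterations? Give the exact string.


Answer: EGCEGCEGCEGCEGCEGCEGCEGCEGCEGCEGCEGCEGCEGCEGCEGCEGCEGCEGCEGCEGCEGCEGCEGCEGCEGCEGCEGCEGCEGCEGCEG

Derivation:
Step 0: EG
Step 1: EGCEG
Step 2: EGCEGCEGCEG
Step 3: EGCEGCEGCEGCEGCEGCEGCEG
Step 4: EGCEGCEGCEGCEGCEGCEGCEGCEGCEGCEGCEGCEGCEGCEGCEG
Step 5: EGCEGCEGCEGCEGCEGCEGCEGCEGCEGCEGCEGCEGCEGCEGCEGCEGCEGCEGCEGCEGCEGCEGCEGCEGCEGCEGCEGCEGCEGCEGCEG


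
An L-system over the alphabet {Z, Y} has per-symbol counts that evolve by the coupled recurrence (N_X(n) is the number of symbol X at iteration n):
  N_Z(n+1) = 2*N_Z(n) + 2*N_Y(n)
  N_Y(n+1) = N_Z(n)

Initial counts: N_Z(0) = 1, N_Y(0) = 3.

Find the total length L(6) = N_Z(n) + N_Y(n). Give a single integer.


Answer: 1432

Derivation:
Step 0: N_Z=1, N_Y=3, L=4
Step 1: N_Z=8, N_Y=1, L=9
Step 2: N_Z=18, N_Y=8, L=26
Step 3: N_Z=52, N_Y=18, L=70
Step 4: N_Z=140, N_Y=52, L=192
Step 5: N_Z=384, N_Y=140, L=524
Step 6: N_Z=1048, N_Y=384, L=1432


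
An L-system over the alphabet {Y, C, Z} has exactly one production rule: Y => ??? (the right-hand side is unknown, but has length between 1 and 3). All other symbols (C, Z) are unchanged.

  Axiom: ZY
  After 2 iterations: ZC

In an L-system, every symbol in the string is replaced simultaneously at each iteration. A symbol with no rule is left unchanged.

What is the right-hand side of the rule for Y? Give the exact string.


Answer: C

Derivation:
Trying Y => C:
  Step 0: ZY
  Step 1: ZC
  Step 2: ZC
Matches the given result.


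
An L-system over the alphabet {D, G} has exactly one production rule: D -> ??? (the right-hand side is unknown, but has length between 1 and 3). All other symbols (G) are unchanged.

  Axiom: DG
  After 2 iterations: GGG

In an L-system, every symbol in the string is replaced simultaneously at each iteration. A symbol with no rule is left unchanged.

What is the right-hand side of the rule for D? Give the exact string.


Trying D -> GG:
  Step 0: DG
  Step 1: GGG
  Step 2: GGG
Matches the given result.

Answer: GG


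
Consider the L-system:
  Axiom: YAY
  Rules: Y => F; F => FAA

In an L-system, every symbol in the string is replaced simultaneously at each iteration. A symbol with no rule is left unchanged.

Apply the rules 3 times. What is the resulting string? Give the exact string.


Answer: FAAAAAFAAAA

Derivation:
Step 0: YAY
Step 1: FAF
Step 2: FAAAFAA
Step 3: FAAAAAFAAAA


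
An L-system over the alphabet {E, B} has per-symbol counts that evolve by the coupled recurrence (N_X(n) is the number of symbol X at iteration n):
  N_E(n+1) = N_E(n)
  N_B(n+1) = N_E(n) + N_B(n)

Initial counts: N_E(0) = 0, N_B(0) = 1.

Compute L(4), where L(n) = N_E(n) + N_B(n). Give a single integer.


Step 0: N_E=0, N_B=1, L=1
Step 1: N_E=0, N_B=1, L=1
Step 2: N_E=0, N_B=1, L=1
Step 3: N_E=0, N_B=1, L=1
Step 4: N_E=0, N_B=1, L=1

Answer: 1


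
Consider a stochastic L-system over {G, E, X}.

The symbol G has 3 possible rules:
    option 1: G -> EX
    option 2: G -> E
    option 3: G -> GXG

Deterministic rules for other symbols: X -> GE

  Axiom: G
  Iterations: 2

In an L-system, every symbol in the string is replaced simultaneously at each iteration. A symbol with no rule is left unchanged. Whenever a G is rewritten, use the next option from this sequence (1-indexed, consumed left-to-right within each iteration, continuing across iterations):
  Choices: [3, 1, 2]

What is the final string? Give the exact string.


Answer: EXGEE

Derivation:
Step 0: G
Step 1: GXG  (used choices [3])
Step 2: EXGEE  (used choices [1, 2])


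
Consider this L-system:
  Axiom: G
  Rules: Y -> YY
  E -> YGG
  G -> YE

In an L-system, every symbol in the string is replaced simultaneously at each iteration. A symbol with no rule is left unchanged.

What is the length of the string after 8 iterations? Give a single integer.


Step 0: length = 1
Step 1: length = 2
Step 2: length = 5
Step 3: length = 10
Step 4: length = 22
Step 5: length = 44
Step 6: length = 92
Step 7: length = 184
Step 8: length = 376

Answer: 376


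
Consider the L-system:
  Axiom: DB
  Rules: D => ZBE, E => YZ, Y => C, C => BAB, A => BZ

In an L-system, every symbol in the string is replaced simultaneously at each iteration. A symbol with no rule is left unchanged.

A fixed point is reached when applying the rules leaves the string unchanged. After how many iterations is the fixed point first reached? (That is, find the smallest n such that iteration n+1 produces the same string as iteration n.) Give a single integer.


Answer: 5

Derivation:
Step 0: DB
Step 1: ZBEB
Step 2: ZBYZB
Step 3: ZBCZB
Step 4: ZBBABZB
Step 5: ZBBBZBZB
Step 6: ZBBBZBZB  (unchanged — fixed point at step 5)


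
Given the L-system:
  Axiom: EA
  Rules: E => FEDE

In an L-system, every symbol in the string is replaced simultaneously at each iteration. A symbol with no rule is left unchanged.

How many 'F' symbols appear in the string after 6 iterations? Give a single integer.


Step 0: EA  (0 'F')
Step 1: FEDEA  (1 'F')
Step 2: FFEDEDFEDEA  (3 'F')
Step 3: FFFEDEDFEDEDFFEDEDFEDEA  (7 'F')
Step 4: FFFFEDEDFEDEDFFEDEDFEDEDFFFEDEDFEDEDFFEDEDFEDEA  (15 'F')
Step 5: FFFFFEDEDFEDEDFFEDEDFEDEDFFFEDEDFEDEDFFEDEDFEDEDFFFFEDEDFEDEDFFEDEDFEDEDFFFEDEDFEDEDFFEDEDFEDEA  (31 'F')
Step 6: FFFFFFEDEDFEDEDFFEDEDFEDEDFFFEDEDFEDEDFFEDEDFEDEDFFFFEDEDFEDEDFFEDEDFEDEDFFFEDEDFEDEDFFEDEDFEDEDFFFFFEDEDFEDEDFFEDEDFEDEDFFFEDEDFEDEDFFEDEDFEDEDFFFFEDEDFEDEDFFEDEDFEDEDFFFEDEDFEDEDFFEDEDFEDEA  (63 'F')

Answer: 63


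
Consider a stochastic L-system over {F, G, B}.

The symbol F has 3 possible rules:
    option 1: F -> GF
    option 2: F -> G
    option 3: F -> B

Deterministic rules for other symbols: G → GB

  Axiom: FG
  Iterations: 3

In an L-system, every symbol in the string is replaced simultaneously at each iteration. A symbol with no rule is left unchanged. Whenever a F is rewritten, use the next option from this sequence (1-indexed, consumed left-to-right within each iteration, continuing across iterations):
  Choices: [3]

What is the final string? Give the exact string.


Answer: BGBBB

Derivation:
Step 0: FG
Step 1: BGB  (used choices [3])
Step 2: BGBB  (used choices [])
Step 3: BGBBB  (used choices [])


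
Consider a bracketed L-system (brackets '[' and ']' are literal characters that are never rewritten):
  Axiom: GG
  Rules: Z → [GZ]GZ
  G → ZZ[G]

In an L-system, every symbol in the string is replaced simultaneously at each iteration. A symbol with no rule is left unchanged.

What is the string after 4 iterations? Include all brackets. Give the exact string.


Answer: [[GZ]GZ[GZ]GZ[ZZ[G]][ZZ[G][GZ]GZ]ZZ[G][GZ]GZ][GZ]GZ[GZ]GZ[ZZ[G]][ZZ[G][GZ]GZ]ZZ[G][GZ]GZ[[GZ]GZ[GZ]GZ[ZZ[G]][ZZ[G][GZ]GZ]ZZ[G][GZ]GZ][GZ]GZ[GZ]GZ[ZZ[G]][ZZ[G][GZ]GZ]ZZ[G][GZ]GZ[[ZZ[G][GZ]GZ]ZZ[G][GZ]GZ[ZZ[G][GZ]GZ]ZZ[G][GZ]GZ[[GZ]GZ[GZ]GZ[ZZ[G]]]][[GZ]GZ[GZ]GZ[ZZ[G]][ZZ[G][GZ]GZ]ZZ[G][GZ]GZ][GZ]GZ[GZ]GZ[ZZ[G]][ZZ[G][GZ]GZ]ZZ[G][GZ]GZ[[GZ]GZ[GZ]GZ[ZZ[G]][ZZ[G][GZ]GZ]ZZ[G][GZ]GZ][GZ]GZ[GZ]GZ[ZZ[G]][ZZ[G][GZ]GZ]ZZ[G][GZ]GZ[[ZZ[G][GZ]GZ]ZZ[G][GZ]GZ[ZZ[G][GZ]GZ]ZZ[G][GZ]GZ[[GZ]GZ[GZ]GZ[ZZ[G]]]]

Derivation:
Step 0: GG
Step 1: ZZ[G]ZZ[G]
Step 2: [GZ]GZ[GZ]GZ[ZZ[G]][GZ]GZ[GZ]GZ[ZZ[G]]
Step 3: [ZZ[G][GZ]GZ]ZZ[G][GZ]GZ[ZZ[G][GZ]GZ]ZZ[G][GZ]GZ[[GZ]GZ[GZ]GZ[ZZ[G]]][ZZ[G][GZ]GZ]ZZ[G][GZ]GZ[ZZ[G][GZ]GZ]ZZ[G][GZ]GZ[[GZ]GZ[GZ]GZ[ZZ[G]]]
Step 4: [[GZ]GZ[GZ]GZ[ZZ[G]][ZZ[G][GZ]GZ]ZZ[G][GZ]GZ][GZ]GZ[GZ]GZ[ZZ[G]][ZZ[G][GZ]GZ]ZZ[G][GZ]GZ[[GZ]GZ[GZ]GZ[ZZ[G]][ZZ[G][GZ]GZ]ZZ[G][GZ]GZ][GZ]GZ[GZ]GZ[ZZ[G]][ZZ[G][GZ]GZ]ZZ[G][GZ]GZ[[ZZ[G][GZ]GZ]ZZ[G][GZ]GZ[ZZ[G][GZ]GZ]ZZ[G][GZ]GZ[[GZ]GZ[GZ]GZ[ZZ[G]]]][[GZ]GZ[GZ]GZ[ZZ[G]][ZZ[G][GZ]GZ]ZZ[G][GZ]GZ][GZ]GZ[GZ]GZ[ZZ[G]][ZZ[G][GZ]GZ]ZZ[G][GZ]GZ[[GZ]GZ[GZ]GZ[ZZ[G]][ZZ[G][GZ]GZ]ZZ[G][GZ]GZ][GZ]GZ[GZ]GZ[ZZ[G]][ZZ[G][GZ]GZ]ZZ[G][GZ]GZ[[ZZ[G][GZ]GZ]ZZ[G][GZ]GZ[ZZ[G][GZ]GZ]ZZ[G][GZ]GZ[[GZ]GZ[GZ]GZ[ZZ[G]]]]


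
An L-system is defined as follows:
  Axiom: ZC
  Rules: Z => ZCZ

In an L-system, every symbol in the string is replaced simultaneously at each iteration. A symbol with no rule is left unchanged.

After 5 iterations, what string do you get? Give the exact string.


Answer: ZCZCZCZCZCZCZCZCZCZCZCZCZCZCZCZCZCZCZCZCZCZCZCZCZCZCZCZCZCZCZCZC

Derivation:
Step 0: ZC
Step 1: ZCZC
Step 2: ZCZCZCZC
Step 3: ZCZCZCZCZCZCZCZC
Step 4: ZCZCZCZCZCZCZCZCZCZCZCZCZCZCZCZC
Step 5: ZCZCZCZCZCZCZCZCZCZCZCZCZCZCZCZCZCZCZCZCZCZCZCZCZCZCZCZCZCZCZCZC


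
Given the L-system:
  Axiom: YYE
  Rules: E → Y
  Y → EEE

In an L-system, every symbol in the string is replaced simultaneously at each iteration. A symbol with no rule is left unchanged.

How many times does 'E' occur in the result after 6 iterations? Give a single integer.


Step 0: YYE  (1 'E')
Step 1: EEEEEEY  (6 'E')
Step 2: YYYYYYEEE  (3 'E')
Step 3: EEEEEEEEEEEEEEEEEEYYY  (18 'E')
Step 4: YYYYYYYYYYYYYYYYYYEEEEEEEEE  (9 'E')
Step 5: EEEEEEEEEEEEEEEEEEEEEEEEEEEEEEEEEEEEEEEEEEEEEEEEEEEEEEYYYYYYYYY  (54 'E')
Step 6: YYYYYYYYYYYYYYYYYYYYYYYYYYYYYYYYYYYYYYYYYYYYYYYYYYYYYYEEEEEEEEEEEEEEEEEEEEEEEEEEE  (27 'E')

Answer: 27


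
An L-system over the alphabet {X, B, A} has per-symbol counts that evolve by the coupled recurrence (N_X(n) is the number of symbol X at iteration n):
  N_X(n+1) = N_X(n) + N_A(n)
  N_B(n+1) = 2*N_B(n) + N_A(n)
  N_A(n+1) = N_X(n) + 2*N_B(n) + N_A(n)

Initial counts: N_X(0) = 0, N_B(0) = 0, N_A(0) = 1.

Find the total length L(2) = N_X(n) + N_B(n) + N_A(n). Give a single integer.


Answer: 9

Derivation:
Step 0: N_X=0, N_B=0, N_A=1, L=1
Step 1: N_X=1, N_B=1, N_A=1, L=3
Step 2: N_X=2, N_B=3, N_A=4, L=9


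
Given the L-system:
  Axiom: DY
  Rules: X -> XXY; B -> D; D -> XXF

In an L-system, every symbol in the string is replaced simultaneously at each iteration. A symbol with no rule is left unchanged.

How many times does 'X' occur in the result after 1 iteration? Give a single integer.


Answer: 2

Derivation:
Step 0: DY  (0 'X')
Step 1: XXFY  (2 'X')


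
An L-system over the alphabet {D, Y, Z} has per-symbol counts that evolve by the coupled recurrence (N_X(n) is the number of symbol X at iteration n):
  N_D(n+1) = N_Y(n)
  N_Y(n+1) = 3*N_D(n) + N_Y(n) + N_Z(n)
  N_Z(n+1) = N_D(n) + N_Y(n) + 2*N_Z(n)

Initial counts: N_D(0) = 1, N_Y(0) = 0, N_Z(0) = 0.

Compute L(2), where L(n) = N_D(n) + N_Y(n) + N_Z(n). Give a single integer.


Step 0: N_D=1, N_Y=0, N_Z=0, L=1
Step 1: N_D=0, N_Y=3, N_Z=1, L=4
Step 2: N_D=3, N_Y=4, N_Z=5, L=12

Answer: 12


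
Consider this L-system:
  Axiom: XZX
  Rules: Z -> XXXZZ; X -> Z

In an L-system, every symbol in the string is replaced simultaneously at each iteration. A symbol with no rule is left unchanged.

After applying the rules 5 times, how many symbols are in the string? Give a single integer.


Answer: 607

Derivation:
Step 0: length = 3
Step 1: length = 7
Step 2: length = 23
Step 3: length = 67
Step 4: length = 203
Step 5: length = 607


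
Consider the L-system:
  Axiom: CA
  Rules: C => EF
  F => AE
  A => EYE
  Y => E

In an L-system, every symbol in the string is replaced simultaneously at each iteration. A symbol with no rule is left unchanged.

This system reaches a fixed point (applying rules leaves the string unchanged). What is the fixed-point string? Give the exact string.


Step 0: CA
Step 1: EFEYE
Step 2: EAEEEE
Step 3: EEYEEEEE
Step 4: EEEEEEEE
Step 5: EEEEEEEE  (unchanged — fixed point at step 4)

Answer: EEEEEEEE


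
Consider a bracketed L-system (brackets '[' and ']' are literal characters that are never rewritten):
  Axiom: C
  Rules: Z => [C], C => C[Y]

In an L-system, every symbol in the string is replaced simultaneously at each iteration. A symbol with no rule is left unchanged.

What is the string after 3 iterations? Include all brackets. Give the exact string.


Step 0: C
Step 1: C[Y]
Step 2: C[Y][Y]
Step 3: C[Y][Y][Y]

Answer: C[Y][Y][Y]


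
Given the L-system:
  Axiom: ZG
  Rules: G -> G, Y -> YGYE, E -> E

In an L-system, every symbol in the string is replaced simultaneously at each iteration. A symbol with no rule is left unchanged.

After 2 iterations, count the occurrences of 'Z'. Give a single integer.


Step 0: ZG  (1 'Z')
Step 1: ZG  (1 'Z')
Step 2: ZG  (1 'Z')

Answer: 1


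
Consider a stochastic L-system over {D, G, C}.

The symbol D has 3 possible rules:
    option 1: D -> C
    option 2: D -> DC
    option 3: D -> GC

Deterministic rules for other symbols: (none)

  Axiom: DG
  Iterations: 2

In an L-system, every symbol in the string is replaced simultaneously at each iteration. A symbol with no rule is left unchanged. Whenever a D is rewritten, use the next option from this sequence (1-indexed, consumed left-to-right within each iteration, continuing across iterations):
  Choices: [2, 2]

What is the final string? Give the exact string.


Step 0: DG
Step 1: DCG  (used choices [2])
Step 2: DCCG  (used choices [2])

Answer: DCCG


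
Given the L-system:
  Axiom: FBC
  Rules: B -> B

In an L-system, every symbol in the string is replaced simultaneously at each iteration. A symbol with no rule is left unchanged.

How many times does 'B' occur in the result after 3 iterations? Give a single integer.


Answer: 1

Derivation:
Step 0: FBC  (1 'B')
Step 1: FBC  (1 'B')
Step 2: FBC  (1 'B')
Step 3: FBC  (1 'B')


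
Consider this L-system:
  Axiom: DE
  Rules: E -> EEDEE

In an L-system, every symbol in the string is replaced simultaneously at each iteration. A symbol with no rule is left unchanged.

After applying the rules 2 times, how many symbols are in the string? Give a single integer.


Answer: 22

Derivation:
Step 0: length = 2
Step 1: length = 6
Step 2: length = 22


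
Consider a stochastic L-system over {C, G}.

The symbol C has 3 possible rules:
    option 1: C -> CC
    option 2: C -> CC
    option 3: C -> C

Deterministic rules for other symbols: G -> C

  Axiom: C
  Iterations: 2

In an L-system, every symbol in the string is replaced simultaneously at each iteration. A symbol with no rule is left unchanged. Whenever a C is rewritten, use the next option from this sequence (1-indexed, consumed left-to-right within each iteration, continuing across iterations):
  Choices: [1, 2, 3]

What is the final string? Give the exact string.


Step 0: C
Step 1: CC  (used choices [1])
Step 2: CCC  (used choices [2, 3])

Answer: CCC


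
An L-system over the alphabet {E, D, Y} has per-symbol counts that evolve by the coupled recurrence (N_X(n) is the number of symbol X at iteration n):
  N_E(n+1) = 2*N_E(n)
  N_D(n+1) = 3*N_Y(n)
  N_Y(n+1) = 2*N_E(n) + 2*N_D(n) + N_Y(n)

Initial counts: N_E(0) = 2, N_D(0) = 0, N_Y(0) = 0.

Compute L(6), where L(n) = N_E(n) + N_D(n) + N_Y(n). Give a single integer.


Step 0: N_E=2, N_D=0, N_Y=0, L=2
Step 1: N_E=4, N_D=0, N_Y=4, L=8
Step 2: N_E=8, N_D=12, N_Y=12, L=32
Step 3: N_E=16, N_D=36, N_Y=52, L=104
Step 4: N_E=32, N_D=156, N_Y=156, L=344
Step 5: N_E=64, N_D=468, N_Y=532, L=1064
Step 6: N_E=128, N_D=1596, N_Y=1596, L=3320

Answer: 3320


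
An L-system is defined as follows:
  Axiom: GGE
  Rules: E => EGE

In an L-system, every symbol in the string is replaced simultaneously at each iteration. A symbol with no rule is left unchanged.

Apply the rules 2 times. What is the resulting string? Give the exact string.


Step 0: GGE
Step 1: GGEGE
Step 2: GGEGEGEGE

Answer: GGEGEGEGE


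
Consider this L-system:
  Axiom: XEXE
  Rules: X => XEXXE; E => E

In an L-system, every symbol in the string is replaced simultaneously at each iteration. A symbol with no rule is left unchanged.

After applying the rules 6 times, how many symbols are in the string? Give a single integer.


Answer: 2916

Derivation:
Step 0: length = 4
Step 1: length = 12
Step 2: length = 36
Step 3: length = 108
Step 4: length = 324
Step 5: length = 972
Step 6: length = 2916


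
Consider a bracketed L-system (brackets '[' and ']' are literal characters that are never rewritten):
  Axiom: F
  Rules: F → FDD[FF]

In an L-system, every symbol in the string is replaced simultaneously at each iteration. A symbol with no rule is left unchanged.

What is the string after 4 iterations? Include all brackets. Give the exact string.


Step 0: F
Step 1: FDD[FF]
Step 2: FDD[FF]DD[FDD[FF]FDD[FF]]
Step 3: FDD[FF]DD[FDD[FF]FDD[FF]]DD[FDD[FF]DD[FDD[FF]FDD[FF]]FDD[FF]DD[FDD[FF]FDD[FF]]]
Step 4: FDD[FF]DD[FDD[FF]FDD[FF]]DD[FDD[FF]DD[FDD[FF]FDD[FF]]FDD[FF]DD[FDD[FF]FDD[FF]]]DD[FDD[FF]DD[FDD[FF]FDD[FF]]DD[FDD[FF]DD[FDD[FF]FDD[FF]]FDD[FF]DD[FDD[FF]FDD[FF]]]FDD[FF]DD[FDD[FF]FDD[FF]]DD[FDD[FF]DD[FDD[FF]FDD[FF]]FDD[FF]DD[FDD[FF]FDD[FF]]]]

Answer: FDD[FF]DD[FDD[FF]FDD[FF]]DD[FDD[FF]DD[FDD[FF]FDD[FF]]FDD[FF]DD[FDD[FF]FDD[FF]]]DD[FDD[FF]DD[FDD[FF]FDD[FF]]DD[FDD[FF]DD[FDD[FF]FDD[FF]]FDD[FF]DD[FDD[FF]FDD[FF]]]FDD[FF]DD[FDD[FF]FDD[FF]]DD[FDD[FF]DD[FDD[FF]FDD[FF]]FDD[FF]DD[FDD[FF]FDD[FF]]]]
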